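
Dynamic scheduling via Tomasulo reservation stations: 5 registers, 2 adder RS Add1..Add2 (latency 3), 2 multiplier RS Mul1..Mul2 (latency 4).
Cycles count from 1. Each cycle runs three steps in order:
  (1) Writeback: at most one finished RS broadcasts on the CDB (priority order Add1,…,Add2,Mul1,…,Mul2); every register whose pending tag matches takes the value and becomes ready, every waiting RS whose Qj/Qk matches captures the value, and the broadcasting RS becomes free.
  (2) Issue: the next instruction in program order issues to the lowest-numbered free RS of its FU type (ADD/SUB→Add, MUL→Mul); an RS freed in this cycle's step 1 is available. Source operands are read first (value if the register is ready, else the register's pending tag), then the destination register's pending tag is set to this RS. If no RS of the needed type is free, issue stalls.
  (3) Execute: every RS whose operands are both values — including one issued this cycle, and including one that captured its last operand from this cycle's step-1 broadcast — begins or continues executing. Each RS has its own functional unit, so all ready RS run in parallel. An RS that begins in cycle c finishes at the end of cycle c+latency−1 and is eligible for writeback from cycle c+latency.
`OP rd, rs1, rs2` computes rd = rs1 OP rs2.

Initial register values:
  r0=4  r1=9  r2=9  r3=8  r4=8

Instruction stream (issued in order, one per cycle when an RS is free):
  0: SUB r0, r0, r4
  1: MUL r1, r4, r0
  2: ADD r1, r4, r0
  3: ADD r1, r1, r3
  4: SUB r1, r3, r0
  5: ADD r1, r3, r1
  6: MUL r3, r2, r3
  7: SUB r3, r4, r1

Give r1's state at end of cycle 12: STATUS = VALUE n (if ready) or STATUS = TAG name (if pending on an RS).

cycle 1: issue SUB r0<-Add1 // r0:Add1,r1:9,r2:9,r3:8,r4:8
cycle 2: issue MUL r1<-Mul1 // r0:Add1,r1:Mul1,r2:9,r3:8,r4:8
cycle 3: issue ADD r1<-Add2 // r0:Add1,r1:Add2,r2:9,r3:8,r4:8
cycle 4: CDB Add1=-4; issue ADD r1<-Add1 // r0:-4,r1:Add1,r2:9,r3:8,r4:8
cycle 5: stall // r0:-4,r1:Add1,r2:9,r3:8,r4:8
cycle 6: stall // r0:-4,r1:Add1,r2:9,r3:8,r4:8
cycle 7: CDB Add2=4; issue SUB r1<-Add2 // r0:-4,r1:Add2,r2:9,r3:8,r4:8
cycle 8: CDB Mul1=-32; stall // r0:-4,r1:Add2,r2:9,r3:8,r4:8
cycle 9: stall // r0:-4,r1:Add2,r2:9,r3:8,r4:8
cycle 10: CDB Add1=12; issue ADD r1<-Add1 // r0:-4,r1:Add1,r2:9,r3:8,r4:8
cycle 11: CDB Add2=12; issue MUL r3<-Mul1 // r0:-4,r1:Add1,r2:9,r3:Mul1,r4:8
cycle 12: issue SUB r3<-Add2 // r0:-4,r1:Add1,r2:9,r3:Add2,r4:8

STATUS = TAG Add1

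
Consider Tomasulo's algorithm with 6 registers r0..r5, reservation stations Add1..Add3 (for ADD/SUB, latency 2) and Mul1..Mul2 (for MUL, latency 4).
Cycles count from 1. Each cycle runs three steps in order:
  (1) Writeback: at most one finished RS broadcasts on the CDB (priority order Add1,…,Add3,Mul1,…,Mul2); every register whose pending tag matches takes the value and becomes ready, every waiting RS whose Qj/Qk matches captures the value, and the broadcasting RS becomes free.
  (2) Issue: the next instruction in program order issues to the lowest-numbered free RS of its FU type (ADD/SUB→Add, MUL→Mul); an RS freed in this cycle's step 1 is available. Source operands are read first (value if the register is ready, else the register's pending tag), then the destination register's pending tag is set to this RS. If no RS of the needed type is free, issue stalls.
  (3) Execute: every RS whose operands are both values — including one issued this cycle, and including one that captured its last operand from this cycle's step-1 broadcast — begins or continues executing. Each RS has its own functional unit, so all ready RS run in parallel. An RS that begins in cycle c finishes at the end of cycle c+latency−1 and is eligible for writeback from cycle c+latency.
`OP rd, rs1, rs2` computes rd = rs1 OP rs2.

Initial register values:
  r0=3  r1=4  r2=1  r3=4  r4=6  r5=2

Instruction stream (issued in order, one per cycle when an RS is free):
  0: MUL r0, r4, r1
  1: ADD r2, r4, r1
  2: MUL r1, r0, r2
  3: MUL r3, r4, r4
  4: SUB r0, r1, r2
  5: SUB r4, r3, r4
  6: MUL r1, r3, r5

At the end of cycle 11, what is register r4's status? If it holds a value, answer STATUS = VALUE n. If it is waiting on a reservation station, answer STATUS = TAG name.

cycle 1: issue MUL r0<-Mul1 // r0:Mul1,r1:4,r2:1,r3:4,r4:6,r5:2
cycle 2: issue ADD r2<-Add1 // r0:Mul1,r1:4,r2:Add1,r3:4,r4:6,r5:2
cycle 3: issue MUL r1<-Mul2 // r0:Mul1,r1:Mul2,r2:Add1,r3:4,r4:6,r5:2
cycle 4: CDB Add1=10; stall // r0:Mul1,r1:Mul2,r2:10,r3:4,r4:6,r5:2
cycle 5: CDB Mul1=24; issue MUL r3<-Mul1 // r0:24,r1:Mul2,r2:10,r3:Mul1,r4:6,r5:2
cycle 6: issue SUB r0<-Add1 // r0:Add1,r1:Mul2,r2:10,r3:Mul1,r4:6,r5:2
cycle 7: issue SUB r4<-Add2 // r0:Add1,r1:Mul2,r2:10,r3:Mul1,r4:Add2,r5:2
cycle 8: stall // r0:Add1,r1:Mul2,r2:10,r3:Mul1,r4:Add2,r5:2
cycle 9: CDB Mul1=36; issue MUL r1<-Mul1 // r0:Add1,r1:Mul1,r2:10,r3:36,r4:Add2,r5:2
cycle 10: CDB Mul2=240 // r0:Add1,r1:Mul1,r2:10,r3:36,r4:Add2,r5:2
cycle 11: CDB Add2=30 // r0:Add1,r1:Mul1,r2:10,r3:36,r4:30,r5:2

STATUS = VALUE 30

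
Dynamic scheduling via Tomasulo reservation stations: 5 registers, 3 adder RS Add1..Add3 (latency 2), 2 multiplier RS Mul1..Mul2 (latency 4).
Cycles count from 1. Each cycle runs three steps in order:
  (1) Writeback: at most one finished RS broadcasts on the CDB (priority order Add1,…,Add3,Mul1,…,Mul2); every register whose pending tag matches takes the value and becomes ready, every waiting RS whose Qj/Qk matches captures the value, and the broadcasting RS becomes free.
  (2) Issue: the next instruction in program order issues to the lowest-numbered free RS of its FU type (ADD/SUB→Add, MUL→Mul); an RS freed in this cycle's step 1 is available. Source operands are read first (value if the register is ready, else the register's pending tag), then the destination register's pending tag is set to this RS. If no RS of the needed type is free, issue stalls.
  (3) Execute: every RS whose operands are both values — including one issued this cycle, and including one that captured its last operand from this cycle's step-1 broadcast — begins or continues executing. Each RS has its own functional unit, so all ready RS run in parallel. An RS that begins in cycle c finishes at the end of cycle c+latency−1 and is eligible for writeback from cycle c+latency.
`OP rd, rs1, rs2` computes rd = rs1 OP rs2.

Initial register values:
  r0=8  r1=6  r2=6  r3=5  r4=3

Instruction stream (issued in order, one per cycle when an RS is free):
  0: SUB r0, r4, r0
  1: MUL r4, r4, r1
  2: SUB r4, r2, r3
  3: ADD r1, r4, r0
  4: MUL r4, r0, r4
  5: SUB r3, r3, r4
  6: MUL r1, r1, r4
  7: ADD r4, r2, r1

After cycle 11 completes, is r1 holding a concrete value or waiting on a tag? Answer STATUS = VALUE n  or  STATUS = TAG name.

STATUS = TAG Mul1

  c1: issue SUB r0<-Add1  regs: r0:Add1,r1:6,r2:6,r3:5,r4:3
  c2: issue MUL r4<-Mul1  regs: r0:Add1,r1:6,r2:6,r3:5,r4:Mul1
  c3: CDB Add1=-5; issue SUB r4<-Add1  regs: r0:-5,r1:6,r2:6,r3:5,r4:Add1
  c4: issue ADD r1<-Add2  regs: r0:-5,r1:Add2,r2:6,r3:5,r4:Add1
  c5: CDB Add1=1; issue MUL r4<-Mul2  regs: r0:-5,r1:Add2,r2:6,r3:5,r4:Mul2
  c6: CDB Mul1=18; issue SUB r3<-Add1  regs: r0:-5,r1:Add2,r2:6,r3:Add1,r4:Mul2
  c7: CDB Add2=-4; issue MUL r1<-Mul1  regs: r0:-5,r1:Mul1,r2:6,r3:Add1,r4:Mul2
  c8: issue ADD r4<-Add2  regs: r0:-5,r1:Mul1,r2:6,r3:Add1,r4:Add2
  c9: CDB Mul2=-5  regs: r0:-5,r1:Mul1,r2:6,r3:Add1,r4:Add2
  c10: -  regs: r0:-5,r1:Mul1,r2:6,r3:Add1,r4:Add2
  c11: CDB Add1=10  regs: r0:-5,r1:Mul1,r2:6,r3:10,r4:Add2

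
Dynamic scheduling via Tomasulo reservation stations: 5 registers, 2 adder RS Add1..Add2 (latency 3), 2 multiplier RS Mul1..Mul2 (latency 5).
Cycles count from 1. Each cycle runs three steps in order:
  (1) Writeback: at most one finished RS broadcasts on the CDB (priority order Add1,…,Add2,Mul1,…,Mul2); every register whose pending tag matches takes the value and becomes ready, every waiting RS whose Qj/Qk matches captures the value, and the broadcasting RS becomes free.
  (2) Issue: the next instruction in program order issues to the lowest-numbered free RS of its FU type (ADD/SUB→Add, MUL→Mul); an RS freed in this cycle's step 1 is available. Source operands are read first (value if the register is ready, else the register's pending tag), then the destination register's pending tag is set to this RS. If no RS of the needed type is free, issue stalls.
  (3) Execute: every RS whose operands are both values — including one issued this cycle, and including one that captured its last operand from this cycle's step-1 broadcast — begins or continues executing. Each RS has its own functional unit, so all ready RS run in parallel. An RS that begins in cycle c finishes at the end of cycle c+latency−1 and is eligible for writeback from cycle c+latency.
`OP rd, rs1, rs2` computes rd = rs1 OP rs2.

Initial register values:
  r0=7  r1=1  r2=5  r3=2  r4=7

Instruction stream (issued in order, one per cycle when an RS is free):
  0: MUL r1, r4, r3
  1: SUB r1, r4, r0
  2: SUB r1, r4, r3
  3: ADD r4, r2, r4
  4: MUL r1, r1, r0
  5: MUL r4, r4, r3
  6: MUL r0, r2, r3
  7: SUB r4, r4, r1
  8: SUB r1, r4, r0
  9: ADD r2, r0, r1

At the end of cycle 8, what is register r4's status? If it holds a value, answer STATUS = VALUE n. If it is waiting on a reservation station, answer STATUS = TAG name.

STATUS = TAG Mul1

c1: issue MUL r1<-Mul1 | r0:7,r1:Mul1,r2:5,r3:2,r4:7
c2: issue SUB r1<-Add1 | r0:7,r1:Add1,r2:5,r3:2,r4:7
c3: issue SUB r1<-Add2 | r0:7,r1:Add2,r2:5,r3:2,r4:7
c4: stall | r0:7,r1:Add2,r2:5,r3:2,r4:7
c5: CDB Add1=0; issue ADD r4<-Add1 | r0:7,r1:Add2,r2:5,r3:2,r4:Add1
c6: CDB Add2=5; issue MUL r1<-Mul2 | r0:7,r1:Mul2,r2:5,r3:2,r4:Add1
c7: CDB Mul1=14; issue MUL r4<-Mul1 | r0:7,r1:Mul2,r2:5,r3:2,r4:Mul1
c8: CDB Add1=12; stall | r0:7,r1:Mul2,r2:5,r3:2,r4:Mul1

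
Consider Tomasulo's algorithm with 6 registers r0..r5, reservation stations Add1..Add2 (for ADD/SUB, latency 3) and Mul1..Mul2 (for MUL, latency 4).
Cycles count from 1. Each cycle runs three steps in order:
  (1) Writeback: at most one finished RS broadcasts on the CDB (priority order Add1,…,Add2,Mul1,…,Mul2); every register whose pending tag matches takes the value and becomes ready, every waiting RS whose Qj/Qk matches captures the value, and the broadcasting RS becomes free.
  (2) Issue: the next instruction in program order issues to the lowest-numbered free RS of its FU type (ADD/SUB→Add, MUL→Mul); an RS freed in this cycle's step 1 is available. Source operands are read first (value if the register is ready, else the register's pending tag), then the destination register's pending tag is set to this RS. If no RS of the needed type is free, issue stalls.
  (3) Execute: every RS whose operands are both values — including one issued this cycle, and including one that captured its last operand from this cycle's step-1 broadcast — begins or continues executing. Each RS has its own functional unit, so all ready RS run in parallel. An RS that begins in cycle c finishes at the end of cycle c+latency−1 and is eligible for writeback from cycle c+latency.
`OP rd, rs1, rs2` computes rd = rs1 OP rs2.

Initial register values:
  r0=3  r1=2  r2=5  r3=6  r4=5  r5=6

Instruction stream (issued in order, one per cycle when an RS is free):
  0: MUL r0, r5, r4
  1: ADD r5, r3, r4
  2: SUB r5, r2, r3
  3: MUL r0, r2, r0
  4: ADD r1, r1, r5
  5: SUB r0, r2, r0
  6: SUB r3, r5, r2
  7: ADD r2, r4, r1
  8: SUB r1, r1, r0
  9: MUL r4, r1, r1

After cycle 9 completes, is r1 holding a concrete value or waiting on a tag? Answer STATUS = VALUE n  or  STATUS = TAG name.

  c1: issue MUL r0<-Mul1  regs: r0:Mul1,r1:2,r2:5,r3:6,r4:5,r5:6
  c2: issue ADD r5<-Add1  regs: r0:Mul1,r1:2,r2:5,r3:6,r4:5,r5:Add1
  c3: issue SUB r5<-Add2  regs: r0:Mul1,r1:2,r2:5,r3:6,r4:5,r5:Add2
  c4: issue MUL r0<-Mul2  regs: r0:Mul2,r1:2,r2:5,r3:6,r4:5,r5:Add2
  c5: CDB Add1=11; issue ADD r1<-Add1  regs: r0:Mul2,r1:Add1,r2:5,r3:6,r4:5,r5:Add2
  c6: CDB Add2=-1; issue SUB r0<-Add2  regs: r0:Add2,r1:Add1,r2:5,r3:6,r4:5,r5:-1
  c7: CDB Mul1=30; stall  regs: r0:Add2,r1:Add1,r2:5,r3:6,r4:5,r5:-1
  c8: stall  regs: r0:Add2,r1:Add1,r2:5,r3:6,r4:5,r5:-1
  c9: CDB Add1=1; issue SUB r3<-Add1  regs: r0:Add2,r1:1,r2:5,r3:Add1,r4:5,r5:-1

STATUS = VALUE 1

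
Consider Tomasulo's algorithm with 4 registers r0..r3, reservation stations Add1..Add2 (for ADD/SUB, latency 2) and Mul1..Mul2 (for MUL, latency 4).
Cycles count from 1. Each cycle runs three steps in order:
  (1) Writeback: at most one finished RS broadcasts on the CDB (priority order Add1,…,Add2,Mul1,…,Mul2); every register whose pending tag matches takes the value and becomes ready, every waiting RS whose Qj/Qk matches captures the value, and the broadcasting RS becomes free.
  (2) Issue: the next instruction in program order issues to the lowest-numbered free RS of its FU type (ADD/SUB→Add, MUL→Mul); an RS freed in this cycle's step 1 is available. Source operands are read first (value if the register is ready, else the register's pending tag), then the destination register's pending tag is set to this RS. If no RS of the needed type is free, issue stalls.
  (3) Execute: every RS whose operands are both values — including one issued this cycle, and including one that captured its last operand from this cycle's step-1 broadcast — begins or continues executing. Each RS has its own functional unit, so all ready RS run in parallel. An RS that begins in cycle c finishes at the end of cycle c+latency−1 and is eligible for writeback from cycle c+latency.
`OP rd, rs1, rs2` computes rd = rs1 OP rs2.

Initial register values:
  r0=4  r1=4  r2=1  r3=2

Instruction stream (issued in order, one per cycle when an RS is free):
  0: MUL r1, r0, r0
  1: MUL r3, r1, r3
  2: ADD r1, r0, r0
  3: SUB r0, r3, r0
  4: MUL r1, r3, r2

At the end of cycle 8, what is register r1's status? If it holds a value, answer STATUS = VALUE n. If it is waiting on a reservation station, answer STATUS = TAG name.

STATUS = TAG Mul1

c1: issue MUL r1<-Mul1 | r0:4,r1:Mul1,r2:1,r3:2
c2: issue MUL r3<-Mul2 | r0:4,r1:Mul1,r2:1,r3:Mul2
c3: issue ADD r1<-Add1 | r0:4,r1:Add1,r2:1,r3:Mul2
c4: issue SUB r0<-Add2 | r0:Add2,r1:Add1,r2:1,r3:Mul2
c5: CDB Add1=8; stall | r0:Add2,r1:8,r2:1,r3:Mul2
c6: CDB Mul1=16; issue MUL r1<-Mul1 | r0:Add2,r1:Mul1,r2:1,r3:Mul2
c7: - | r0:Add2,r1:Mul1,r2:1,r3:Mul2
c8: - | r0:Add2,r1:Mul1,r2:1,r3:Mul2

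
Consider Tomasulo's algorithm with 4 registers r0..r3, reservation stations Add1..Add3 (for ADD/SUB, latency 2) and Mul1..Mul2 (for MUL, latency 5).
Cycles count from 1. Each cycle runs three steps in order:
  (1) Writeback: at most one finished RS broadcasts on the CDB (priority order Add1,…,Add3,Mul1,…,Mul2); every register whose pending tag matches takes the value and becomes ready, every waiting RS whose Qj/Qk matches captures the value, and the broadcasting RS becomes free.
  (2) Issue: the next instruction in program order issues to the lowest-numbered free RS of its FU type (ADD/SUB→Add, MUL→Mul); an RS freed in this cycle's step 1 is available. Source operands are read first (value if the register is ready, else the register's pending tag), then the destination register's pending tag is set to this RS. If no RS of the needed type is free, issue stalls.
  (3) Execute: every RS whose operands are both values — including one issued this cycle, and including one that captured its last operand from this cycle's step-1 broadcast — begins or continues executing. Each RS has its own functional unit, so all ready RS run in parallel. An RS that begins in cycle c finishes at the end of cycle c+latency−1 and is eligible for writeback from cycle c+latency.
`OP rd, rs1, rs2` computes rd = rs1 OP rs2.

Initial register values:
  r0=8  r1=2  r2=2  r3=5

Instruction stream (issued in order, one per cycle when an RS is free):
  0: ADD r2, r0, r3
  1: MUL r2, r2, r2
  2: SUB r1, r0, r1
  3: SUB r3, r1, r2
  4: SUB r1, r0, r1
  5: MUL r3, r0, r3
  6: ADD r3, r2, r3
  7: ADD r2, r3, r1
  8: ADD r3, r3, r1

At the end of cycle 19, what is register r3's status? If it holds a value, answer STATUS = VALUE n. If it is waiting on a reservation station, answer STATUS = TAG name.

STATUS = VALUE -1133

  c1: issue ADD r2<-Add1  regs: r0:8,r1:2,r2:Add1,r3:5
  c2: issue MUL r2<-Mul1  regs: r0:8,r1:2,r2:Mul1,r3:5
  c3: CDB Add1=13; issue SUB r1<-Add1  regs: r0:8,r1:Add1,r2:Mul1,r3:5
  c4: issue SUB r3<-Add2  regs: r0:8,r1:Add1,r2:Mul1,r3:Add2
  c5: CDB Add1=6; issue SUB r1<-Add1  regs: r0:8,r1:Add1,r2:Mul1,r3:Add2
  c6: issue MUL r3<-Mul2  regs: r0:8,r1:Add1,r2:Mul1,r3:Mul2
  c7: CDB Add1=2; issue ADD r3<-Add1  regs: r0:8,r1:2,r2:Mul1,r3:Add1
  c8: CDB Mul1=169; issue ADD r2<-Add3  regs: r0:8,r1:2,r2:Add3,r3:Add1
  c9: stall  regs: r0:8,r1:2,r2:Add3,r3:Add1
  c10: CDB Add2=-163; issue ADD r3<-Add2  regs: r0:8,r1:2,r2:Add3,r3:Add2
  c11: -  regs: r0:8,r1:2,r2:Add3,r3:Add2
  c12: -  regs: r0:8,r1:2,r2:Add3,r3:Add2
  c13: -  regs: r0:8,r1:2,r2:Add3,r3:Add2
  c14: -  regs: r0:8,r1:2,r2:Add3,r3:Add2
  c15: CDB Mul2=-1304  regs: r0:8,r1:2,r2:Add3,r3:Add2
  c16: -  regs: r0:8,r1:2,r2:Add3,r3:Add2
  c17: CDB Add1=-1135  regs: r0:8,r1:2,r2:Add3,r3:Add2
  c18: -  regs: r0:8,r1:2,r2:Add3,r3:Add2
  c19: CDB Add2=-1133  regs: r0:8,r1:2,r2:Add3,r3:-1133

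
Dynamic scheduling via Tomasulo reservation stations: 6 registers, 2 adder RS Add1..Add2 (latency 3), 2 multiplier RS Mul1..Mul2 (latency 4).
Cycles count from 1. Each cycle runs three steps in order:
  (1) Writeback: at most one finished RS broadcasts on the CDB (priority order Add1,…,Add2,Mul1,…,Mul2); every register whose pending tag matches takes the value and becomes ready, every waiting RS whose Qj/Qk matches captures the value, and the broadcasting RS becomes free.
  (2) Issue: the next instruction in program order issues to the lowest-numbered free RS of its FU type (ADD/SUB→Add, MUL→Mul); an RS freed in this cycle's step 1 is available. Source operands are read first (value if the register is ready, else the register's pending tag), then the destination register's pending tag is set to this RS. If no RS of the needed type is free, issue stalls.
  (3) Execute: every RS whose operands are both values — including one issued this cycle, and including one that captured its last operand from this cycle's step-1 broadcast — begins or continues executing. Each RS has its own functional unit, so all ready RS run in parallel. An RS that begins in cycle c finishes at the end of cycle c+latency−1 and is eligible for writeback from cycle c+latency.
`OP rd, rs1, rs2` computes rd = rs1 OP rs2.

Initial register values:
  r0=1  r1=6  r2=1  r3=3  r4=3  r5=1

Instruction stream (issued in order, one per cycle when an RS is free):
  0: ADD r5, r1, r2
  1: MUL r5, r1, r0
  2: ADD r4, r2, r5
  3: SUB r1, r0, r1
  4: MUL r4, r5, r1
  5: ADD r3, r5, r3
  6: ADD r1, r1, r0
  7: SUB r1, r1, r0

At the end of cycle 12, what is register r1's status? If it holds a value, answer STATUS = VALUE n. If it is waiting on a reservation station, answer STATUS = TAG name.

STATUS = TAG Add1

c1: issue ADD r5<-Add1 | r0:1,r1:6,r2:1,r3:3,r4:3,r5:Add1
c2: issue MUL r5<-Mul1 | r0:1,r1:6,r2:1,r3:3,r4:3,r5:Mul1
c3: issue ADD r4<-Add2 | r0:1,r1:6,r2:1,r3:3,r4:Add2,r5:Mul1
c4: CDB Add1=7; issue SUB r1<-Add1 | r0:1,r1:Add1,r2:1,r3:3,r4:Add2,r5:Mul1
c5: issue MUL r4<-Mul2 | r0:1,r1:Add1,r2:1,r3:3,r4:Mul2,r5:Mul1
c6: CDB Mul1=6; stall | r0:1,r1:Add1,r2:1,r3:3,r4:Mul2,r5:6
c7: CDB Add1=-5; issue ADD r3<-Add1 | r0:1,r1:-5,r2:1,r3:Add1,r4:Mul2,r5:6
c8: stall | r0:1,r1:-5,r2:1,r3:Add1,r4:Mul2,r5:6
c9: CDB Add2=7; issue ADD r1<-Add2 | r0:1,r1:Add2,r2:1,r3:Add1,r4:Mul2,r5:6
c10: CDB Add1=9; issue SUB r1<-Add1 | r0:1,r1:Add1,r2:1,r3:9,r4:Mul2,r5:6
c11: CDB Mul2=-30 | r0:1,r1:Add1,r2:1,r3:9,r4:-30,r5:6
c12: CDB Add2=-4 | r0:1,r1:Add1,r2:1,r3:9,r4:-30,r5:6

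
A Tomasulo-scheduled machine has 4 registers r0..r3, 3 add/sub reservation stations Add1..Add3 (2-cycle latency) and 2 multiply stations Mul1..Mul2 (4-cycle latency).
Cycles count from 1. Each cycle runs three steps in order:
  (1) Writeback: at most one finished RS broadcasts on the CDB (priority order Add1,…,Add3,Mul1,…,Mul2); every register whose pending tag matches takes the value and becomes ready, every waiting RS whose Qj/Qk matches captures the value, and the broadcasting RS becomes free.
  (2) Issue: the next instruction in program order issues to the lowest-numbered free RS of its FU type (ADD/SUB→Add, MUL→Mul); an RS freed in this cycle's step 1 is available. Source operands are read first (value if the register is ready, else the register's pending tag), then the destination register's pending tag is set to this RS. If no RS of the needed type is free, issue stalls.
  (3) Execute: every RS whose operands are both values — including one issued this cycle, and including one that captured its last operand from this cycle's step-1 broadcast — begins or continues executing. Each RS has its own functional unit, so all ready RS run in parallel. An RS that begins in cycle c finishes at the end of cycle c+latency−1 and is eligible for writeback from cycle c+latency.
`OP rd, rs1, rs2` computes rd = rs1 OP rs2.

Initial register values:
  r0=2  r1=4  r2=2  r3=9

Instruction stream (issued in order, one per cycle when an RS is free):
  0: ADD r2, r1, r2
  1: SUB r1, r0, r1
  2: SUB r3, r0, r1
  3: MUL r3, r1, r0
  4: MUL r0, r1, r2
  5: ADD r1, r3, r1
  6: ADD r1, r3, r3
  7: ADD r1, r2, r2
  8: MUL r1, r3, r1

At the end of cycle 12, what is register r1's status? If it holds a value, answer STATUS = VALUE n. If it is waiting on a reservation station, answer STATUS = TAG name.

STATUS = TAG Mul1

  c1: issue ADD r2<-Add1  regs: r0:2,r1:4,r2:Add1,r3:9
  c2: issue SUB r1<-Add2  regs: r0:2,r1:Add2,r2:Add1,r3:9
  c3: CDB Add1=6; issue SUB r3<-Add1  regs: r0:2,r1:Add2,r2:6,r3:Add1
  c4: CDB Add2=-2; issue MUL r3<-Mul1  regs: r0:2,r1:-2,r2:6,r3:Mul1
  c5: issue MUL r0<-Mul2  regs: r0:Mul2,r1:-2,r2:6,r3:Mul1
  c6: CDB Add1=4; issue ADD r1<-Add1  regs: r0:Mul2,r1:Add1,r2:6,r3:Mul1
  c7: issue ADD r1<-Add2  regs: r0:Mul2,r1:Add2,r2:6,r3:Mul1
  c8: CDB Mul1=-4; issue ADD r1<-Add3  regs: r0:Mul2,r1:Add3,r2:6,r3:-4
  c9: CDB Mul2=-12; issue MUL r1<-Mul1  regs: r0:-12,r1:Mul1,r2:6,r3:-4
  c10: CDB Add1=-6  regs: r0:-12,r1:Mul1,r2:6,r3:-4
  c11: CDB Add2=-8  regs: r0:-12,r1:Mul1,r2:6,r3:-4
  c12: CDB Add3=12  regs: r0:-12,r1:Mul1,r2:6,r3:-4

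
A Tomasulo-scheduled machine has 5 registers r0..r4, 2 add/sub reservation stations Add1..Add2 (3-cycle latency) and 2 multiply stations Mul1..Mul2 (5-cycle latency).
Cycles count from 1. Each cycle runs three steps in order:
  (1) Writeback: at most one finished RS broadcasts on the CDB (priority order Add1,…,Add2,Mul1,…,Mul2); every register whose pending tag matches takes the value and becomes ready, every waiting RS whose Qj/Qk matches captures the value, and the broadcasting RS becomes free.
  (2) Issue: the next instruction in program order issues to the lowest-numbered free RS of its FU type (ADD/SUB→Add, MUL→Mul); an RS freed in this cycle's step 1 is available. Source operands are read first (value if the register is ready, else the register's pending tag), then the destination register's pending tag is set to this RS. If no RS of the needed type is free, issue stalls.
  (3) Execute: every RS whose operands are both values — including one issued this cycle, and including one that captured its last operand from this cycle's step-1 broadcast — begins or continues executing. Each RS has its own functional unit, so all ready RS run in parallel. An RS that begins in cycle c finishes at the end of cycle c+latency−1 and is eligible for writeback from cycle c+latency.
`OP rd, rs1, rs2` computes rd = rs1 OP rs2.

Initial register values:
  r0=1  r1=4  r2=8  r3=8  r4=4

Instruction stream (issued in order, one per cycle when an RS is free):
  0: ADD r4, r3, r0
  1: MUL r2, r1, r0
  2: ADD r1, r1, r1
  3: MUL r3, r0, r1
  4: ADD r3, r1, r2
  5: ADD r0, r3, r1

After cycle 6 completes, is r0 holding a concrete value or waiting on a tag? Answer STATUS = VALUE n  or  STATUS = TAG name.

cycle 1: issue ADD r4<-Add1 // r0:1,r1:4,r2:8,r3:8,r4:Add1
cycle 2: issue MUL r2<-Mul1 // r0:1,r1:4,r2:Mul1,r3:8,r4:Add1
cycle 3: issue ADD r1<-Add2 // r0:1,r1:Add2,r2:Mul1,r3:8,r4:Add1
cycle 4: CDB Add1=9; issue MUL r3<-Mul2 // r0:1,r1:Add2,r2:Mul1,r3:Mul2,r4:9
cycle 5: issue ADD r3<-Add1 // r0:1,r1:Add2,r2:Mul1,r3:Add1,r4:9
cycle 6: CDB Add2=8; issue ADD r0<-Add2 // r0:Add2,r1:8,r2:Mul1,r3:Add1,r4:9

STATUS = TAG Add2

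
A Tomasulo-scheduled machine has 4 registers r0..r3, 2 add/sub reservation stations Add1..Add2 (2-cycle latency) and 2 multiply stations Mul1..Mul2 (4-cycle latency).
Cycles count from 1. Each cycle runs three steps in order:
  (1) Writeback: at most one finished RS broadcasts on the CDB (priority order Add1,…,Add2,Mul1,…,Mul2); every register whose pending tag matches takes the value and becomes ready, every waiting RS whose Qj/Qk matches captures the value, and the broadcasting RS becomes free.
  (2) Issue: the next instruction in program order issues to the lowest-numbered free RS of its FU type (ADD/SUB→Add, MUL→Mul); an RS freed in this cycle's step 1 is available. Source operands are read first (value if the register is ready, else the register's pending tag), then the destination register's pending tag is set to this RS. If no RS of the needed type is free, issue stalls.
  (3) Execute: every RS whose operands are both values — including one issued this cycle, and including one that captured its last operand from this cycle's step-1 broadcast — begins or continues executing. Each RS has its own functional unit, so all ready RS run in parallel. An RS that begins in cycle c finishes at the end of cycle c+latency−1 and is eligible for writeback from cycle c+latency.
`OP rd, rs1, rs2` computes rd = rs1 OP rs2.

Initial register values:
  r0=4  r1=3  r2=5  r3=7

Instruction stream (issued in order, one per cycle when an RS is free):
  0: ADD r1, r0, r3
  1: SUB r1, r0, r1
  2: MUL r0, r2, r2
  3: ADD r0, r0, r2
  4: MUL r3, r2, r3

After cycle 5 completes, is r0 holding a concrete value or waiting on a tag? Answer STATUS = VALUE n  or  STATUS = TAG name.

c1: issue ADD r1<-Add1 | r0:4,r1:Add1,r2:5,r3:7
c2: issue SUB r1<-Add2 | r0:4,r1:Add2,r2:5,r3:7
c3: CDB Add1=11; issue MUL r0<-Mul1 | r0:Mul1,r1:Add2,r2:5,r3:7
c4: issue ADD r0<-Add1 | r0:Add1,r1:Add2,r2:5,r3:7
c5: CDB Add2=-7; issue MUL r3<-Mul2 | r0:Add1,r1:-7,r2:5,r3:Mul2

STATUS = TAG Add1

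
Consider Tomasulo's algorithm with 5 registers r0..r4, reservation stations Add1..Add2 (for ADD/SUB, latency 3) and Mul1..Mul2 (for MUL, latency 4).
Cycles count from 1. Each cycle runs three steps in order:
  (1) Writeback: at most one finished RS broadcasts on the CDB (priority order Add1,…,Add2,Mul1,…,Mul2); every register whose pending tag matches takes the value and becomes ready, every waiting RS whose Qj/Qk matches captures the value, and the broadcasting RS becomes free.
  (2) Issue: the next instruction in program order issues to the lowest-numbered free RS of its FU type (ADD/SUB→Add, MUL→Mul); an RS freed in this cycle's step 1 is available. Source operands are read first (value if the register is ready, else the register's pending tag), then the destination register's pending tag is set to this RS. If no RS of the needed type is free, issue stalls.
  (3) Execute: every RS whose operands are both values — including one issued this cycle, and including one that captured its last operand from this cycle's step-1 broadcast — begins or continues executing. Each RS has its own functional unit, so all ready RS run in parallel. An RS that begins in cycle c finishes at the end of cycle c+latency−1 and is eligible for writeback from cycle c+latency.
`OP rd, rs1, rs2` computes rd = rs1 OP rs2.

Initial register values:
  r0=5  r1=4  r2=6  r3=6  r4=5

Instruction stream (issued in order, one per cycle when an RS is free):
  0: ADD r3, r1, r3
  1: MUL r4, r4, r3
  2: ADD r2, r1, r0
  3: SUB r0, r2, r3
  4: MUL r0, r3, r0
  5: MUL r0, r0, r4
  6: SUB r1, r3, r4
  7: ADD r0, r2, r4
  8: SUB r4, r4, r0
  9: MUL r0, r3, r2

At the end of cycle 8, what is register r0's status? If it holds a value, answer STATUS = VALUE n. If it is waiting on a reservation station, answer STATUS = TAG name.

STATUS = TAG Mul1

c1: issue ADD r3<-Add1 | r0:5,r1:4,r2:6,r3:Add1,r4:5
c2: issue MUL r4<-Mul1 | r0:5,r1:4,r2:6,r3:Add1,r4:Mul1
c3: issue ADD r2<-Add2 | r0:5,r1:4,r2:Add2,r3:Add1,r4:Mul1
c4: CDB Add1=10; issue SUB r0<-Add1 | r0:Add1,r1:4,r2:Add2,r3:10,r4:Mul1
c5: issue MUL r0<-Mul2 | r0:Mul2,r1:4,r2:Add2,r3:10,r4:Mul1
c6: CDB Add2=9; stall | r0:Mul2,r1:4,r2:9,r3:10,r4:Mul1
c7: stall | r0:Mul2,r1:4,r2:9,r3:10,r4:Mul1
c8: CDB Mul1=50; issue MUL r0<-Mul1 | r0:Mul1,r1:4,r2:9,r3:10,r4:50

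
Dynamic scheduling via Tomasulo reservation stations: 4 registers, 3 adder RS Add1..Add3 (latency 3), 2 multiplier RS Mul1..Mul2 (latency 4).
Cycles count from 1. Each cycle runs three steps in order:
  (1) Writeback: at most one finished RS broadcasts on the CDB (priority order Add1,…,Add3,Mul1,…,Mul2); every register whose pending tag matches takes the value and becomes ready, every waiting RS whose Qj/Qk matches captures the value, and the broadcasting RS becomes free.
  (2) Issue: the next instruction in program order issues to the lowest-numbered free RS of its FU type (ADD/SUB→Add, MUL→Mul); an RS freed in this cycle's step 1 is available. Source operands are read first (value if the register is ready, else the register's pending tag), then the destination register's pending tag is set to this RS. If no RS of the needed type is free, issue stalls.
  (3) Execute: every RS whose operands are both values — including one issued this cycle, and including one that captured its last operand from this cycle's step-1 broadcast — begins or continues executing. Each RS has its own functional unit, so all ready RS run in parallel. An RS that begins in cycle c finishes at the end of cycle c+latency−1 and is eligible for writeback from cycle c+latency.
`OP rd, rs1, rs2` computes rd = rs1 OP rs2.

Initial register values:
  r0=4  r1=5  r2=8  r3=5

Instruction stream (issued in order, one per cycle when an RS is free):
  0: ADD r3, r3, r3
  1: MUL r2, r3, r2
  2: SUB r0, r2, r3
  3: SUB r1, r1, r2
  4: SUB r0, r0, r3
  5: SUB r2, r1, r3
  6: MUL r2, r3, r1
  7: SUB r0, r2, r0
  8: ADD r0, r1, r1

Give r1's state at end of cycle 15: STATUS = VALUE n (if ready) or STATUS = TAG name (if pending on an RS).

STATUS = VALUE -75

  c1: issue ADD r3<-Add1  regs: r0:4,r1:5,r2:8,r3:Add1
  c2: issue MUL r2<-Mul1  regs: r0:4,r1:5,r2:Mul1,r3:Add1
  c3: issue SUB r0<-Add2  regs: r0:Add2,r1:5,r2:Mul1,r3:Add1
  c4: CDB Add1=10; issue SUB r1<-Add1  regs: r0:Add2,r1:Add1,r2:Mul1,r3:10
  c5: issue SUB r0<-Add3  regs: r0:Add3,r1:Add1,r2:Mul1,r3:10
  c6: stall  regs: r0:Add3,r1:Add1,r2:Mul1,r3:10
  c7: stall  regs: r0:Add3,r1:Add1,r2:Mul1,r3:10
  c8: CDB Mul1=80; stall  regs: r0:Add3,r1:Add1,r2:80,r3:10
  c9: stall  regs: r0:Add3,r1:Add1,r2:80,r3:10
  c10: stall  regs: r0:Add3,r1:Add1,r2:80,r3:10
  c11: CDB Add1=-75; issue SUB r2<-Add1  regs: r0:Add3,r1:-75,r2:Add1,r3:10
  c12: CDB Add2=70; issue MUL r2<-Mul1  regs: r0:Add3,r1:-75,r2:Mul1,r3:10
  c13: issue SUB r0<-Add2  regs: r0:Add2,r1:-75,r2:Mul1,r3:10
  c14: CDB Add1=-85; issue ADD r0<-Add1  regs: r0:Add1,r1:-75,r2:Mul1,r3:10
  c15: CDB Add3=60  regs: r0:Add1,r1:-75,r2:Mul1,r3:10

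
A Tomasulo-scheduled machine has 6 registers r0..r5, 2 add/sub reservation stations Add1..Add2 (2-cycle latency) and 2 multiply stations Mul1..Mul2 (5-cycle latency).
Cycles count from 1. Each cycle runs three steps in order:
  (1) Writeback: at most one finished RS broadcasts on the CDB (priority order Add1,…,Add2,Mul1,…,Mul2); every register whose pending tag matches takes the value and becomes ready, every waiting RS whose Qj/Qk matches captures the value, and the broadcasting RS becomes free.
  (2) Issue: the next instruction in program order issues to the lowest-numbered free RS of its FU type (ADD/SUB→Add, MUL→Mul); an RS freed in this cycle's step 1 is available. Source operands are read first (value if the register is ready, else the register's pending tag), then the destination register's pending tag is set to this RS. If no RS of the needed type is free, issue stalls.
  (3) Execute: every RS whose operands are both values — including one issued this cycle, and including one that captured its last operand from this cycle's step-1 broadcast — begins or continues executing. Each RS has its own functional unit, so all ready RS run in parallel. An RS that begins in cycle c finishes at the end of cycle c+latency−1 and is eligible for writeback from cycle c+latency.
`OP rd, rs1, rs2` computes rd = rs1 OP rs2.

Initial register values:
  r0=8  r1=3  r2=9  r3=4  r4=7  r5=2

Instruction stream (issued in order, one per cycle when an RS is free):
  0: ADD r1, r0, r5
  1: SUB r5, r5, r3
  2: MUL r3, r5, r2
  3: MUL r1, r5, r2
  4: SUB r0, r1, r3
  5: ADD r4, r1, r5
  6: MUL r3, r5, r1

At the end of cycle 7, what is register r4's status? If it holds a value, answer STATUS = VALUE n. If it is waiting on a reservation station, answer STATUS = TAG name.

STATUS = TAG Add2

c1: issue ADD r1<-Add1 | r0:8,r1:Add1,r2:9,r3:4,r4:7,r5:2
c2: issue SUB r5<-Add2 | r0:8,r1:Add1,r2:9,r3:4,r4:7,r5:Add2
c3: CDB Add1=10; issue MUL r3<-Mul1 | r0:8,r1:10,r2:9,r3:Mul1,r4:7,r5:Add2
c4: CDB Add2=-2; issue MUL r1<-Mul2 | r0:8,r1:Mul2,r2:9,r3:Mul1,r4:7,r5:-2
c5: issue SUB r0<-Add1 | r0:Add1,r1:Mul2,r2:9,r3:Mul1,r4:7,r5:-2
c6: issue ADD r4<-Add2 | r0:Add1,r1:Mul2,r2:9,r3:Mul1,r4:Add2,r5:-2
c7: stall | r0:Add1,r1:Mul2,r2:9,r3:Mul1,r4:Add2,r5:-2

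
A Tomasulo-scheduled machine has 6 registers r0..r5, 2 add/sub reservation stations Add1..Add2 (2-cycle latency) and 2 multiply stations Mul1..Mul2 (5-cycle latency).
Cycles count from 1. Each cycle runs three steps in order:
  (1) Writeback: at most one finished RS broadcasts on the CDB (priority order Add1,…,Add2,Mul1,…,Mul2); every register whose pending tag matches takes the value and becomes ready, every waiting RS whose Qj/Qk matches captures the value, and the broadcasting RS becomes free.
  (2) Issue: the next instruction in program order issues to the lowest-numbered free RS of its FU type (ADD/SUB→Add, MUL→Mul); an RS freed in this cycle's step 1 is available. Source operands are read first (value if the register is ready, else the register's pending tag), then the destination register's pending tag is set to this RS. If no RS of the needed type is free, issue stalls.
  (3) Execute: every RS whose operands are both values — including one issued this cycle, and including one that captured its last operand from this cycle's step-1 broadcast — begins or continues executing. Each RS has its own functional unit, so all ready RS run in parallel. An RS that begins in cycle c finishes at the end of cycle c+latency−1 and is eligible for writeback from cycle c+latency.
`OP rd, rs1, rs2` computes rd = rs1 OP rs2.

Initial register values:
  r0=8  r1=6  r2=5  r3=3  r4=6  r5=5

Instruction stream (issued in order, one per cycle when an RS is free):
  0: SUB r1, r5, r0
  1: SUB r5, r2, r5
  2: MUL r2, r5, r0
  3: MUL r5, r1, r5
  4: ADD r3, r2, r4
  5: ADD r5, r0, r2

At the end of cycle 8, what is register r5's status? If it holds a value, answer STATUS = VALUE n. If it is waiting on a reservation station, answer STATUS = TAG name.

c1: issue SUB r1<-Add1 | r0:8,r1:Add1,r2:5,r3:3,r4:6,r5:5
c2: issue SUB r5<-Add2 | r0:8,r1:Add1,r2:5,r3:3,r4:6,r5:Add2
c3: CDB Add1=-3; issue MUL r2<-Mul1 | r0:8,r1:-3,r2:Mul1,r3:3,r4:6,r5:Add2
c4: CDB Add2=0; issue MUL r5<-Mul2 | r0:8,r1:-3,r2:Mul1,r3:3,r4:6,r5:Mul2
c5: issue ADD r3<-Add1 | r0:8,r1:-3,r2:Mul1,r3:Add1,r4:6,r5:Mul2
c6: issue ADD r5<-Add2 | r0:8,r1:-3,r2:Mul1,r3:Add1,r4:6,r5:Add2
c7: - | r0:8,r1:-3,r2:Mul1,r3:Add1,r4:6,r5:Add2
c8: - | r0:8,r1:-3,r2:Mul1,r3:Add1,r4:6,r5:Add2

STATUS = TAG Add2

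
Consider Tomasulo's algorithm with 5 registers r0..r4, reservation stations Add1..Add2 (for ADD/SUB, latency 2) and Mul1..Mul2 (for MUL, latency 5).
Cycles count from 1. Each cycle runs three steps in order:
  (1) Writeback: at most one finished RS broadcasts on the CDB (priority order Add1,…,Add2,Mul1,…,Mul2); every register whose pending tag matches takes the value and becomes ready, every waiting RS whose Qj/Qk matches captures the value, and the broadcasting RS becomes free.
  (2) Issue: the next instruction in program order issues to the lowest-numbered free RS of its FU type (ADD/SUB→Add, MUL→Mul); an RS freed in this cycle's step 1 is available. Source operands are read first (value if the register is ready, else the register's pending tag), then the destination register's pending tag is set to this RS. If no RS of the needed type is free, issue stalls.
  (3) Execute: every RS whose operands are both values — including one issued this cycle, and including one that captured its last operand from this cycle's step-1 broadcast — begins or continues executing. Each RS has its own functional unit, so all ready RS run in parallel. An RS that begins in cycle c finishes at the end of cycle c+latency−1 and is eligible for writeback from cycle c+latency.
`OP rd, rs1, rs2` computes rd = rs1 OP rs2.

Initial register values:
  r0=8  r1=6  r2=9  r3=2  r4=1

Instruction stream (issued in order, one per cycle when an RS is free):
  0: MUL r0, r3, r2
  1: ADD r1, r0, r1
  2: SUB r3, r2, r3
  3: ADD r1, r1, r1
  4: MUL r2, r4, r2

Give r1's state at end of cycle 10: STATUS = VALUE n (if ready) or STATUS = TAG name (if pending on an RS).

STATUS = VALUE 48

cycle 1: issue MUL r0<-Mul1 // r0:Mul1,r1:6,r2:9,r3:2,r4:1
cycle 2: issue ADD r1<-Add1 // r0:Mul1,r1:Add1,r2:9,r3:2,r4:1
cycle 3: issue SUB r3<-Add2 // r0:Mul1,r1:Add1,r2:9,r3:Add2,r4:1
cycle 4: stall // r0:Mul1,r1:Add1,r2:9,r3:Add2,r4:1
cycle 5: CDB Add2=7; issue ADD r1<-Add2 // r0:Mul1,r1:Add2,r2:9,r3:7,r4:1
cycle 6: CDB Mul1=18; issue MUL r2<-Mul1 // r0:18,r1:Add2,r2:Mul1,r3:7,r4:1
cycle 7: - // r0:18,r1:Add2,r2:Mul1,r3:7,r4:1
cycle 8: CDB Add1=24 // r0:18,r1:Add2,r2:Mul1,r3:7,r4:1
cycle 9: - // r0:18,r1:Add2,r2:Mul1,r3:7,r4:1
cycle 10: CDB Add2=48 // r0:18,r1:48,r2:Mul1,r3:7,r4:1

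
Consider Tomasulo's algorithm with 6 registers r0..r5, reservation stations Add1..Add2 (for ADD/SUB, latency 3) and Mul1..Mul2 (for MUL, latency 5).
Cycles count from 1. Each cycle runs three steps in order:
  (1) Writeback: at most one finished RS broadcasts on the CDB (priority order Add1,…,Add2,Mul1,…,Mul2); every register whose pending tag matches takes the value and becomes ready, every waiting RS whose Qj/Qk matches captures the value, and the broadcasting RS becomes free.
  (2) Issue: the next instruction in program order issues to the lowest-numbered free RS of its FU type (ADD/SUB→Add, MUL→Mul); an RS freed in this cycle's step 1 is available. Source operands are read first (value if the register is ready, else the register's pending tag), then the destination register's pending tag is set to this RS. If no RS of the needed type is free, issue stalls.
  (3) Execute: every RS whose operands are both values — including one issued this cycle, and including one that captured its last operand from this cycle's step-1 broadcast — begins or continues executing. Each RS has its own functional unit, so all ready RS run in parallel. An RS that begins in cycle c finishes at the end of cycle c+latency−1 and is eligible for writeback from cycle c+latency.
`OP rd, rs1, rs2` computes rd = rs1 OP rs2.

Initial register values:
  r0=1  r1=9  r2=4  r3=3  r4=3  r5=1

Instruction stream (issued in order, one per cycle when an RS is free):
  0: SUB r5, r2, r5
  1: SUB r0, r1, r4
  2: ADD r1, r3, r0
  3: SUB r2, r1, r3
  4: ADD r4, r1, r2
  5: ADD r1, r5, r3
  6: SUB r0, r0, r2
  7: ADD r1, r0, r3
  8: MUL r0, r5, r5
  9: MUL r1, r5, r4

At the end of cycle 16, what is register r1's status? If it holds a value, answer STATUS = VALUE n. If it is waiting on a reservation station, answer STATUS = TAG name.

  c1: issue SUB r5<-Add1  regs: r0:1,r1:9,r2:4,r3:3,r4:3,r5:Add1
  c2: issue SUB r0<-Add2  regs: r0:Add2,r1:9,r2:4,r3:3,r4:3,r5:Add1
  c3: stall  regs: r0:Add2,r1:9,r2:4,r3:3,r4:3,r5:Add1
  c4: CDB Add1=3; issue ADD r1<-Add1  regs: r0:Add2,r1:Add1,r2:4,r3:3,r4:3,r5:3
  c5: CDB Add2=6; issue SUB r2<-Add2  regs: r0:6,r1:Add1,r2:Add2,r3:3,r4:3,r5:3
  c6: stall  regs: r0:6,r1:Add1,r2:Add2,r3:3,r4:3,r5:3
  c7: stall  regs: r0:6,r1:Add1,r2:Add2,r3:3,r4:3,r5:3
  c8: CDB Add1=9; issue ADD r4<-Add1  regs: r0:6,r1:9,r2:Add2,r3:3,r4:Add1,r5:3
  c9: stall  regs: r0:6,r1:9,r2:Add2,r3:3,r4:Add1,r5:3
  c10: stall  regs: r0:6,r1:9,r2:Add2,r3:3,r4:Add1,r5:3
  c11: CDB Add2=6; issue ADD r1<-Add2  regs: r0:6,r1:Add2,r2:6,r3:3,r4:Add1,r5:3
  c12: stall  regs: r0:6,r1:Add2,r2:6,r3:3,r4:Add1,r5:3
  c13: stall  regs: r0:6,r1:Add2,r2:6,r3:3,r4:Add1,r5:3
  c14: CDB Add1=15; issue SUB r0<-Add1  regs: r0:Add1,r1:Add2,r2:6,r3:3,r4:15,r5:3
  c15: CDB Add2=6; issue ADD r1<-Add2  regs: r0:Add1,r1:Add2,r2:6,r3:3,r4:15,r5:3
  c16: issue MUL r0<-Mul1  regs: r0:Mul1,r1:Add2,r2:6,r3:3,r4:15,r5:3

STATUS = TAG Add2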